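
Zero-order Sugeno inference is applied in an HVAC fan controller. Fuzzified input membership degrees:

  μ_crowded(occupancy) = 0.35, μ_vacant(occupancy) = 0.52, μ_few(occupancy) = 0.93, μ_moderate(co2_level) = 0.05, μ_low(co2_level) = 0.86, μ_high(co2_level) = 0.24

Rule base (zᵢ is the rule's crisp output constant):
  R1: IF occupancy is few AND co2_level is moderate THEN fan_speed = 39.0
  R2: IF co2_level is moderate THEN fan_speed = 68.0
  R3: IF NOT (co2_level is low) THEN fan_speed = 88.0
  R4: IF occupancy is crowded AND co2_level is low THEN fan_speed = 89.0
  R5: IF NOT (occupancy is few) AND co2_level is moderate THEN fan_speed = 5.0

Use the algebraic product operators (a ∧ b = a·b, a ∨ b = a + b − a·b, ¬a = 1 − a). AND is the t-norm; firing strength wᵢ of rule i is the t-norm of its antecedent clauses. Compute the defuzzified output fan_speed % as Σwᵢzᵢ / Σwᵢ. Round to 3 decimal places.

81.959

R1 (z=39.0): few=0.93, moderate=0.05; AND[a·b] → w = 0.0465
R2 (z=68.0): moderate=0.05 → w = 0.0500
R3 (z=88.0): ¬low=1−0.86=0.14 → w = 0.1400
R4 (z=89.0): crowded=0.35, low=0.86; AND[a·b] → w = 0.3010
R5 (z=5.0): ¬few=1−0.93=0.07, moderate=0.05; AND[a·b] → w = 0.0035
Weighted average = (0.0465·39.0 + 0.0500·68.0 + 0.1400·88.0 + 0.3010·89.0 + 0.0035·5.0) / (0.0465 + 0.0500 + 0.1400 + 0.3010 + 0.0035)
  = 44.3400 / 0.5410 = 81.959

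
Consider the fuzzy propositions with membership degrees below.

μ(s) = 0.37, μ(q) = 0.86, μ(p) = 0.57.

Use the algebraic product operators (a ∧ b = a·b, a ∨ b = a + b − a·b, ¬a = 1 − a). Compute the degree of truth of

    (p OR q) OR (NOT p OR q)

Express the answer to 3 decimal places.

p OR q = a + b − a·b on (0.5700, 0.8600) = 0.9398
NOT p = 1 − 0.5700 = 0.4300
NOT p OR q = a + b − a·b on (0.4300, 0.8600) = 0.9202
(p OR q) OR (NOT p OR q) = a + b − a·b on (0.9398, 0.9202) = 0.9952

0.995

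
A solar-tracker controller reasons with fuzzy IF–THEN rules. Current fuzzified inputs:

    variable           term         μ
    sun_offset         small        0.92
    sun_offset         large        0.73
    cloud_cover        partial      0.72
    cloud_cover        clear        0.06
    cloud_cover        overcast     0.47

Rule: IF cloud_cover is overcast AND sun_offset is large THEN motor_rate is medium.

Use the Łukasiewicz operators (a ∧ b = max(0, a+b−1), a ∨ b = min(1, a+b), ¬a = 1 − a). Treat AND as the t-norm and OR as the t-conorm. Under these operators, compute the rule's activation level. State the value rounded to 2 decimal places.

0.20

firing strength: overcast=0.47, large=0.73; AND[max(0, a+b−1)] → w = 0.20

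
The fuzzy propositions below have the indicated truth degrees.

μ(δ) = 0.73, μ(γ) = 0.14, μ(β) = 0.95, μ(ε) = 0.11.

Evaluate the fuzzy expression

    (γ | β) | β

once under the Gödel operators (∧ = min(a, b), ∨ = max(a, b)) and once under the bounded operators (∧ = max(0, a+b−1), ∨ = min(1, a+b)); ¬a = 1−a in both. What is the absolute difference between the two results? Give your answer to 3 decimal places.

Under Gödel:
  γ | β = max(a, b) on (0.14, 0.95) = 0.95
  (γ | β) | β = max(a, b) on (0.95, 0.95) = 0.95
  → value = 0.9500
Under bounded:
  γ | β = min(1, a+b) on (0.14, 0.95) = 1.00
  (γ | β) | β = min(1, a+b) on (1.00, 0.95) = 1.00
  → value = 1.0000
|0.9500 − 1.0000| = 0.050

0.050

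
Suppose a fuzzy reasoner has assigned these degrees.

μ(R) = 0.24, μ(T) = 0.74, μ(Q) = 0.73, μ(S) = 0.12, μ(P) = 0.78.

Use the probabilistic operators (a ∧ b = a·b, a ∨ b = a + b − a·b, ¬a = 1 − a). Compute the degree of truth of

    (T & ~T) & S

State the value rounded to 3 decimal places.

~T = 1 − 0.7400 = 0.2600
T & ~T = a·b on (0.7400, 0.2600) = 0.1924
(T & ~T) & S = a·b on (0.1924, 0.1200) = 0.0231

0.023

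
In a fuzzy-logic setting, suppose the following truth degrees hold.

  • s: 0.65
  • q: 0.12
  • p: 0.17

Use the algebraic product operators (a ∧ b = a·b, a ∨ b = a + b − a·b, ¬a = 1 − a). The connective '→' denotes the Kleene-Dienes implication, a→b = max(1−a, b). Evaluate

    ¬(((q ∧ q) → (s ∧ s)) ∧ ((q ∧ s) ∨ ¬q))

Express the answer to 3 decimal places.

q ∧ q = a·b on (0.1200, 0.1200) = 0.0144
s ∧ s = a·b on (0.6500, 0.6500) = 0.4225
(q ∧ q) → (s ∧ s)  [Kleene-Dienes: max(1−a, b)] with a=0.0144, b=0.4225 → 0.9856
q ∧ s = a·b on (0.1200, 0.6500) = 0.0780
¬q = 1 − 0.1200 = 0.8800
(q ∧ s) ∨ ¬q = a + b − a·b on (0.0780, 0.8800) = 0.8894
((q ∧ q) → (s ∧ s)) ∧ ((q ∧ s) ∨ ¬q) = a·b on (0.9856, 0.8894) = 0.8766
¬(((q ∧ q) → (s ∧ s)) ∧ ((q ∧ s) ∨ ¬q)) = 1 − 0.8766 = 0.1234

0.123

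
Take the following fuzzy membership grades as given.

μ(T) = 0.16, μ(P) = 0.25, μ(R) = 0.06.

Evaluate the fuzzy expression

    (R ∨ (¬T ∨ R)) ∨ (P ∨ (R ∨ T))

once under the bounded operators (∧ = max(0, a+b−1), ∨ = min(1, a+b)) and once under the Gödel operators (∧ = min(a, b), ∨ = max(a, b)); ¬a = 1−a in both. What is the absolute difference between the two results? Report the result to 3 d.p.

Under bounded:
  ¬T = 1 − 0.16 = 0.84
  ¬T ∨ R = min(1, a+b) on (0.84, 0.06) = 0.90
  R ∨ (¬T ∨ R) = min(1, a+b) on (0.06, 0.90) = 0.96
  R ∨ T = min(1, a+b) on (0.06, 0.16) = 0.22
  P ∨ (R ∨ T) = min(1, a+b) on (0.25, 0.22) = 0.47
  (R ∨ (¬T ∨ R)) ∨ (P ∨ (R ∨ T)) = min(1, a+b) on (0.96, 0.47) = 1.00
  → value = 1.0000
Under Gödel:
  ¬T = 1 − 0.16 = 0.84
  ¬T ∨ R = max(a, b) on (0.84, 0.06) = 0.84
  R ∨ (¬T ∨ R) = max(a, b) on (0.06, 0.84) = 0.84
  R ∨ T = max(a, b) on (0.06, 0.16) = 0.16
  P ∨ (R ∨ T) = max(a, b) on (0.25, 0.16) = 0.25
  (R ∨ (¬T ∨ R)) ∨ (P ∨ (R ∨ T)) = max(a, b) on (0.84, 0.25) = 0.84
  → value = 0.8400
|1.0000 − 0.8400| = 0.160

0.160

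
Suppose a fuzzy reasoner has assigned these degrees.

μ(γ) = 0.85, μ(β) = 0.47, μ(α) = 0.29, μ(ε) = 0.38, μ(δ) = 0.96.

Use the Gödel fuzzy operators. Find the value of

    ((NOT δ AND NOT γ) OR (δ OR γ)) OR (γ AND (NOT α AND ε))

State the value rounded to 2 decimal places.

0.96

NOT δ = 1 − 0.96 = 0.04
NOT γ = 1 − 0.85 = 0.15
NOT δ AND NOT γ = min(a, b) on (0.04, 0.15) = 0.04
δ OR γ = max(a, b) on (0.96, 0.85) = 0.96
(NOT δ AND NOT γ) OR (δ OR γ) = max(a, b) on (0.04, 0.96) = 0.96
NOT α = 1 − 0.29 = 0.71
NOT α AND ε = min(a, b) on (0.71, 0.38) = 0.38
γ AND (NOT α AND ε) = min(a, b) on (0.85, 0.38) = 0.38
((NOT δ AND NOT γ) OR (δ OR γ)) OR (γ AND (NOT α AND ε)) = max(a, b) on (0.96, 0.38) = 0.96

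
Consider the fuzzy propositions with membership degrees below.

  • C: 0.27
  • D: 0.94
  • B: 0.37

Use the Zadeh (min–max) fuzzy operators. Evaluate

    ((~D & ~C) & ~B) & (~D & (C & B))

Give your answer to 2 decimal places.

~D = 1 − 0.94 = 0.06
~C = 1 − 0.27 = 0.73
~D & ~C = min(a, b) on (0.06, 0.73) = 0.06
~B = 1 − 0.37 = 0.63
(~D & ~C) & ~B = min(a, b) on (0.06, 0.63) = 0.06
~D = 1 − 0.94 = 0.06
C & B = min(a, b) on (0.27, 0.37) = 0.27
~D & (C & B) = min(a, b) on (0.06, 0.27) = 0.06
((~D & ~C) & ~B) & (~D & (C & B)) = min(a, b) on (0.06, 0.06) = 0.06

0.06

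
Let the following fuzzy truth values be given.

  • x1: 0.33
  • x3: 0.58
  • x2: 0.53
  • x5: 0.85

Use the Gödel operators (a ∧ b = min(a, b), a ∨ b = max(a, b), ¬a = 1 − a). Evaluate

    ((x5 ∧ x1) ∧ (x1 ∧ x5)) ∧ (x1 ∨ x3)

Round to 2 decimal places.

0.33

x5 ∧ x1 = min(a, b) on (0.85, 0.33) = 0.33
x1 ∧ x5 = min(a, b) on (0.33, 0.85) = 0.33
(x5 ∧ x1) ∧ (x1 ∧ x5) = min(a, b) on (0.33, 0.33) = 0.33
x1 ∨ x3 = max(a, b) on (0.33, 0.58) = 0.58
((x5 ∧ x1) ∧ (x1 ∧ x5)) ∧ (x1 ∨ x3) = min(a, b) on (0.33, 0.58) = 0.33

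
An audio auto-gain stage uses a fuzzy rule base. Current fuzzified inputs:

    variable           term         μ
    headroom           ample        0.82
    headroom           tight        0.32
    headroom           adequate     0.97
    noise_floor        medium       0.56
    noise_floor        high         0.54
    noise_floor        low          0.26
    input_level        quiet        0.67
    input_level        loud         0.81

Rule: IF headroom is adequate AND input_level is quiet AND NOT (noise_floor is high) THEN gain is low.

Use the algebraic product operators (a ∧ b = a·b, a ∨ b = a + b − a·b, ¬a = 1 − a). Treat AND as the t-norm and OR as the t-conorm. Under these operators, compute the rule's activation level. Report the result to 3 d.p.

0.299

firing strength: adequate=0.97, quiet=0.67, ¬high=1−0.54=0.46; AND[a·b] → w = 0.2990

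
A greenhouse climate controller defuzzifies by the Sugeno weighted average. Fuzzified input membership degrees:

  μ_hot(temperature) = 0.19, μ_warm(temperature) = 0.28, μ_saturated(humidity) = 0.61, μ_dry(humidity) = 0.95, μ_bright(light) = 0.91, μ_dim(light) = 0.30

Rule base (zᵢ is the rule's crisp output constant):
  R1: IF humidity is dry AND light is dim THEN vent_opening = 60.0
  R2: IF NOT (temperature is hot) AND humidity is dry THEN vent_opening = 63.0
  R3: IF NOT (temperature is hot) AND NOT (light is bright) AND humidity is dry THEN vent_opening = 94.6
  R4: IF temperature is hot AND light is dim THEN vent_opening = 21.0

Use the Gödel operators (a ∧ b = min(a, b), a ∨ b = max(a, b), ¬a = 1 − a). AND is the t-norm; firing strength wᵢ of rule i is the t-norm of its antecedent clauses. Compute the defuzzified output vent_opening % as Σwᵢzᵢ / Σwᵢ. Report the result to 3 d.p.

R1 (z=60.0): dry=0.95, dim=0.30; AND[min(a, b)] → w = 0.30
R2 (z=63.0): ¬hot=1−0.19=0.81, dry=0.95; AND[min(a, b)] → w = 0.81
R3 (z=94.6): ¬hot=1−0.19=0.81, ¬bright=1−0.91=0.09, dry=0.95; AND[min(a, b)] → w = 0.09
R4 (z=21.0): hot=0.19, dim=0.30; AND[min(a, b)] → w = 0.19
Weighted average = (0.30·60.0 + 0.81·63.0 + 0.09·94.6 + 0.19·21.0) / (0.30 + 0.81 + 0.09 + 0.19)
  = 81.5340 / 1.3900 = 58.658

58.658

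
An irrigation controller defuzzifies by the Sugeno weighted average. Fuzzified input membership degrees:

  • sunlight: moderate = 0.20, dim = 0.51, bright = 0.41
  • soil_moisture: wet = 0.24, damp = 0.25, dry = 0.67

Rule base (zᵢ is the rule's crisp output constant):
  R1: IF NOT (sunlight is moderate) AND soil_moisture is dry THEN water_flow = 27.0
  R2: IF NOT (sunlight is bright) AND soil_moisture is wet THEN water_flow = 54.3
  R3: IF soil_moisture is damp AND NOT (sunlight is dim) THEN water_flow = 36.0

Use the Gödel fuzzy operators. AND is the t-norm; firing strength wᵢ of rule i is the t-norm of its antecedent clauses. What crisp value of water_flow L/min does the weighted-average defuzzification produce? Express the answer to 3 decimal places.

34.588

R1 (z=27.0): ¬moderate=1−0.20=0.80, dry=0.67; AND[min(a, b)] → w = 0.67
R2 (z=54.3): ¬bright=1−0.41=0.59, wet=0.24; AND[min(a, b)] → w = 0.24
R3 (z=36.0): damp=0.25, ¬dim=1−0.51=0.49; AND[min(a, b)] → w = 0.25
Weighted average = (0.67·27.0 + 0.24·54.3 + 0.25·36.0) / (0.67 + 0.24 + 0.25)
  = 40.1220 / 1.1600 = 34.588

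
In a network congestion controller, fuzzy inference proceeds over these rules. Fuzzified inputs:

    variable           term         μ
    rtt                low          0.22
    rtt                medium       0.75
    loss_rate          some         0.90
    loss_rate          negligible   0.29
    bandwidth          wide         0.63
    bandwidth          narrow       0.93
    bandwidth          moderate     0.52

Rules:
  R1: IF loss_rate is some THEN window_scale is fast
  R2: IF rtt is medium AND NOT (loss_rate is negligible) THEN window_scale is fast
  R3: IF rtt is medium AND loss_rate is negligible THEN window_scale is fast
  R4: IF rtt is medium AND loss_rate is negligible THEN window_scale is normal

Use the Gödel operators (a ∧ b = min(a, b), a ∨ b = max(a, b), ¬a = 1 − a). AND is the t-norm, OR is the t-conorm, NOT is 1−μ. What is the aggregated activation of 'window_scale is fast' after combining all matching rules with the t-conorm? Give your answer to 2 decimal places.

0.90

R1: some=0.90 → w = 0.90
R2: medium=0.75, ¬negligible=1−0.29=0.71; AND[min(a, b)] → w = 0.71
R3: medium=0.75, negligible=0.29; AND[min(a, b)] → w = 0.29
R4: medium=0.75, negligible=0.29; AND[min(a, b)] → w = 0.29
Rules with consequent 'fast': {R1, R2, R3} → strengths 0.90, 0.71, 0.29
Aggregate via t-conorm [max(a, b)]: 0.90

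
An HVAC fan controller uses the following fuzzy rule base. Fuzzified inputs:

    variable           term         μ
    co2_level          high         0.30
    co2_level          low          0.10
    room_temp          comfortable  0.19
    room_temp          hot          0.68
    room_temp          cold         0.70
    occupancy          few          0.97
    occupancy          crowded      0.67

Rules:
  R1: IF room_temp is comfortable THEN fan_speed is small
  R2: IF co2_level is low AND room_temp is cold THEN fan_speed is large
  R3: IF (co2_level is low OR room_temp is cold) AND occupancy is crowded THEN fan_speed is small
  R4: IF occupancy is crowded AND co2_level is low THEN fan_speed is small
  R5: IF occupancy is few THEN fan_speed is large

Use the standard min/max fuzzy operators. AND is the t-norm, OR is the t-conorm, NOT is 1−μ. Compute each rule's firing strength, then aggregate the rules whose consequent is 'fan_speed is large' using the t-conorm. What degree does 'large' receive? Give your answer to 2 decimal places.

R1: comfortable=0.19 → w = 0.19
R2: low=0.10, cold=0.70; AND[min(a, b)] → w = 0.10
R3: (low=0.10 OR cold=0.70) = 0.70; AND[min(a, b)] with crowded=0.67 → w = 0.67
R4: crowded=0.67, low=0.10; AND[min(a, b)] → w = 0.10
R5: few=0.97 → w = 0.97
Rules with consequent 'large': {R2, R5} → strengths 0.10, 0.97
Aggregate via t-conorm [max(a, b)]: 0.97

0.97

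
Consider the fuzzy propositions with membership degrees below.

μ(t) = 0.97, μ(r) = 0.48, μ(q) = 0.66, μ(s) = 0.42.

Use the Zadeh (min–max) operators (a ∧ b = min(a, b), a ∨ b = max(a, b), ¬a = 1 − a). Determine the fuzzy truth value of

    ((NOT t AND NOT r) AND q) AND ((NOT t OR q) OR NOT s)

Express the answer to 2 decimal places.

0.03

NOT t = 1 − 0.97 = 0.03
NOT r = 1 − 0.48 = 0.52
NOT t AND NOT r = min(a, b) on (0.03, 0.52) = 0.03
(NOT t AND NOT r) AND q = min(a, b) on (0.03, 0.66) = 0.03
NOT t = 1 − 0.97 = 0.03
NOT t OR q = max(a, b) on (0.03, 0.66) = 0.66
NOT s = 1 − 0.42 = 0.58
(NOT t OR q) OR NOT s = max(a, b) on (0.66, 0.58) = 0.66
((NOT t AND NOT r) AND q) AND ((NOT t OR q) OR NOT s) = min(a, b) on (0.03, 0.66) = 0.03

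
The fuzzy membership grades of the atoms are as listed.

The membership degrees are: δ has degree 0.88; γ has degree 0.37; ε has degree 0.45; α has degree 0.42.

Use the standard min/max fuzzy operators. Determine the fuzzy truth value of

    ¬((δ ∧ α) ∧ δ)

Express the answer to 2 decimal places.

0.58

δ ∧ α = min(a, b) on (0.88, 0.42) = 0.42
(δ ∧ α) ∧ δ = min(a, b) on (0.42, 0.88) = 0.42
¬((δ ∧ α) ∧ δ) = 1 − 0.42 = 0.58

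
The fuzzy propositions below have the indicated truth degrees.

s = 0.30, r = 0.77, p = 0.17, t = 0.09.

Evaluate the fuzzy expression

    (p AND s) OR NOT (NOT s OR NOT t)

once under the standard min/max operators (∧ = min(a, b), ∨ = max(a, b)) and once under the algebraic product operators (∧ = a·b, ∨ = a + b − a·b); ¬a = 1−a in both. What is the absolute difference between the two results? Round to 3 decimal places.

0.093

Under standard min/max:
  p AND s = min(a, b) on (0.17, 0.30) = 0.17
  NOT s = 1 − 0.30 = 0.70
  NOT t = 1 − 0.09 = 0.91
  NOT s OR NOT t = max(a, b) on (0.70, 0.91) = 0.91
  NOT (NOT s OR NOT t) = 1 − 0.91 = 0.09
  (p AND s) OR NOT (NOT s OR NOT t) = max(a, b) on (0.17, 0.09) = 0.17
  → value = 0.1700
Under algebraic product:
  p AND s = a·b on (0.1700, 0.3000) = 0.0510
  NOT s = 1 − 0.3000 = 0.7000
  NOT t = 1 − 0.0900 = 0.9100
  NOT s OR NOT t = a + b − a·b on (0.7000, 0.9100) = 0.9730
  NOT (NOT s OR NOT t) = 1 − 0.9730 = 0.0270
  (p AND s) OR NOT (NOT s OR NOT t) = a + b − a·b on (0.0510, 0.0270) = 0.0766
  → value = 0.0766
|0.1700 − 0.0766| = 0.093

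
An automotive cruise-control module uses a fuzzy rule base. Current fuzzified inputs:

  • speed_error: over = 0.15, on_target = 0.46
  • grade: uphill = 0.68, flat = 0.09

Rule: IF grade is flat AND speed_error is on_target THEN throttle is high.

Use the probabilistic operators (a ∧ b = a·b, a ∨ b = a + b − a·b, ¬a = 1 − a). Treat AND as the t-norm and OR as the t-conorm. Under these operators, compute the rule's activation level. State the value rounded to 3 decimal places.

0.041

firing strength: flat=0.09, on_target=0.46; AND[a·b] → w = 0.0414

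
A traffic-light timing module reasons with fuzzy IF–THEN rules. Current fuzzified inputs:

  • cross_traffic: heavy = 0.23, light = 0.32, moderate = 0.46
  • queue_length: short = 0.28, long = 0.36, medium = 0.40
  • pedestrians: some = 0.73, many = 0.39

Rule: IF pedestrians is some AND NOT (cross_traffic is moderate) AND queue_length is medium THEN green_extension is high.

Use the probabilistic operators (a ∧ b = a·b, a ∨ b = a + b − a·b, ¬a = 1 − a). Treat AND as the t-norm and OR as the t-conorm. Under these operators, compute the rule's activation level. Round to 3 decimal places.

firing strength: some=0.73, ¬moderate=1−0.46=0.54, medium=0.40; AND[a·b] → w = 0.1577

0.158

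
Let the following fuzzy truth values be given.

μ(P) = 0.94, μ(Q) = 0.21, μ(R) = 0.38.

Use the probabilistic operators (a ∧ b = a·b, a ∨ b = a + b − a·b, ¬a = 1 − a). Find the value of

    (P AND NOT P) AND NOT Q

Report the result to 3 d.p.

0.045

NOT P = 1 − 0.9400 = 0.0600
P AND NOT P = a·b on (0.9400, 0.0600) = 0.0564
NOT Q = 1 − 0.2100 = 0.7900
(P AND NOT P) AND NOT Q = a·b on (0.0564, 0.7900) = 0.0446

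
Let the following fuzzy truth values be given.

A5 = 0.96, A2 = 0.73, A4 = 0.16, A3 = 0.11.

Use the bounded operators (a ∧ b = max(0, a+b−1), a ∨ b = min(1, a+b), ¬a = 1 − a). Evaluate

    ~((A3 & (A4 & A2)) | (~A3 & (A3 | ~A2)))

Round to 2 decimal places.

A4 & A2 = max(0, a+b−1) on (0.16, 0.73) = 0.00
A3 & (A4 & A2) = max(0, a+b−1) on (0.11, 0.00) = 0.00
~A3 = 1 − 0.11 = 0.89
~A2 = 1 − 0.73 = 0.27
A3 | ~A2 = min(1, a+b) on (0.11, 0.27) = 0.38
~A3 & (A3 | ~A2) = max(0, a+b−1) on (0.89, 0.38) = 0.27
(A3 & (A4 & A2)) | (~A3 & (A3 | ~A2)) = min(1, a+b) on (0.00, 0.27) = 0.27
~((A3 & (A4 & A2)) | (~A3 & (A3 | ~A2))) = 1 − 0.27 = 0.73

0.73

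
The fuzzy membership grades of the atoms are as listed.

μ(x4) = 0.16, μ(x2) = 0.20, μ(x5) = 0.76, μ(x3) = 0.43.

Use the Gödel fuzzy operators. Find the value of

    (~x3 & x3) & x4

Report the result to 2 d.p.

0.16

~x3 = 1 − 0.43 = 0.57
~x3 & x3 = min(a, b) on (0.57, 0.43) = 0.43
(~x3 & x3) & x4 = min(a, b) on (0.43, 0.16) = 0.16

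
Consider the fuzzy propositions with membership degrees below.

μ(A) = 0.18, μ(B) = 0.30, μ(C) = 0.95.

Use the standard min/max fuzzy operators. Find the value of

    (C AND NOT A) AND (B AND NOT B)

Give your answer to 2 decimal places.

0.30

NOT A = 1 − 0.18 = 0.82
C AND NOT A = min(a, b) on (0.95, 0.82) = 0.82
NOT B = 1 − 0.30 = 0.70
B AND NOT B = min(a, b) on (0.30, 0.70) = 0.30
(C AND NOT A) AND (B AND NOT B) = min(a, b) on (0.82, 0.30) = 0.30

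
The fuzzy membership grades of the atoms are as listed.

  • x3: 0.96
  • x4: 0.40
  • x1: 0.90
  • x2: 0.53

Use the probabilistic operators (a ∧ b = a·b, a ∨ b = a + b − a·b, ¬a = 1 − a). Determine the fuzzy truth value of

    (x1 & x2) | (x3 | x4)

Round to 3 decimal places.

0.987

x1 & x2 = a·b on (0.9000, 0.5300) = 0.4770
x3 | x4 = a + b − a·b on (0.9600, 0.4000) = 0.9760
(x1 & x2) | (x3 | x4) = a + b − a·b on (0.4770, 0.9760) = 0.9874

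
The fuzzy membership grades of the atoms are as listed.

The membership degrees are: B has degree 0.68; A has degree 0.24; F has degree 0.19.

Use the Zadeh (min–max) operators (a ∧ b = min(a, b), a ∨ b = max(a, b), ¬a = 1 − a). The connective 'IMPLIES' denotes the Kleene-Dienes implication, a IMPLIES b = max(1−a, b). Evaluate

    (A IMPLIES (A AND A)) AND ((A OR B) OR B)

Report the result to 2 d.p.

A AND A = min(a, b) on (0.24, 0.24) = 0.24
A IMPLIES (A AND A)  [Kleene-Dienes: max(1−a, b)] with a=0.24, b=0.24 → 0.76
A OR B = max(a, b) on (0.24, 0.68) = 0.68
(A OR B) OR B = max(a, b) on (0.68, 0.68) = 0.68
(A IMPLIES (A AND A)) AND ((A OR B) OR B) = min(a, b) on (0.76, 0.68) = 0.68

0.68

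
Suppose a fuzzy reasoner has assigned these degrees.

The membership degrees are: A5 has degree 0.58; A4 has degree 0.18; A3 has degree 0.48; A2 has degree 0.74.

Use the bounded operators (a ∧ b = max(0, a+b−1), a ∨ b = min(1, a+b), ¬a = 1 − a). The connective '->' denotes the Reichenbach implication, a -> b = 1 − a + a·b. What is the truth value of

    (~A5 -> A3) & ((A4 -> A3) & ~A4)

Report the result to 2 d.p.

0.51

~A5 = 1 − 0.58 = 0.42
~A5 -> A3  [Reichenbach: 1 − a + a·b] with a=0.42, b=0.48 → 0.78
A4 -> A3  [Reichenbach: 1 − a + a·b] with a=0.18, b=0.48 → 0.91
~A4 = 1 − 0.18 = 0.82
(A4 -> A3) & ~A4 = max(0, a+b−1) on (0.91, 0.82) = 0.73
(~A5 -> A3) & ((A4 -> A3) & ~A4) = max(0, a+b−1) on (0.78, 0.73) = 0.51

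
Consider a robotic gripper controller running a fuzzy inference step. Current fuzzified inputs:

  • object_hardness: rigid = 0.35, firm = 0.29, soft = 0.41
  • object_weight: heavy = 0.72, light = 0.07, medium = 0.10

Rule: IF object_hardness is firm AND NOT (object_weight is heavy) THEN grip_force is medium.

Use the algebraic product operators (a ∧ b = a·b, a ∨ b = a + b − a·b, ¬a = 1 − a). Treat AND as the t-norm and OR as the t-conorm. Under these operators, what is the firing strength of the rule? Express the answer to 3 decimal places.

0.081

firing strength: firm=0.29, ¬heavy=1−0.72=0.28; AND[a·b] → w = 0.0812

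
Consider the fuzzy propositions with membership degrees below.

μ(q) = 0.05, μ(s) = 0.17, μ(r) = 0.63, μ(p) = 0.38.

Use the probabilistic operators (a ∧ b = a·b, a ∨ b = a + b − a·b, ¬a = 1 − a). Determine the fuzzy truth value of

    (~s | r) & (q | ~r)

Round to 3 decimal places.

0.376

~s = 1 − 0.1700 = 0.8300
~s | r = a + b − a·b on (0.8300, 0.6300) = 0.9371
~r = 1 − 0.6300 = 0.3700
q | ~r = a + b − a·b on (0.0500, 0.3700) = 0.4015
(~s | r) & (q | ~r) = a·b on (0.9371, 0.4015) = 0.3762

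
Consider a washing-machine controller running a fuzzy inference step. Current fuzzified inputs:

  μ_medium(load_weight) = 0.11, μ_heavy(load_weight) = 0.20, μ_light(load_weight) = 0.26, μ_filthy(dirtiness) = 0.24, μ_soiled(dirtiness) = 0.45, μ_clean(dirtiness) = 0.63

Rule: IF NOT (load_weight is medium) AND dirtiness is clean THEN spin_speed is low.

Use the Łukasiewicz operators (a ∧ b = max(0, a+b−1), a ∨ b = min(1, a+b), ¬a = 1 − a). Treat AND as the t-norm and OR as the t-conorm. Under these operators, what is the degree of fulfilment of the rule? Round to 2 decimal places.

0.52

firing strength: ¬medium=1−0.11=0.89, clean=0.63; AND[max(0, a+b−1)] → w = 0.52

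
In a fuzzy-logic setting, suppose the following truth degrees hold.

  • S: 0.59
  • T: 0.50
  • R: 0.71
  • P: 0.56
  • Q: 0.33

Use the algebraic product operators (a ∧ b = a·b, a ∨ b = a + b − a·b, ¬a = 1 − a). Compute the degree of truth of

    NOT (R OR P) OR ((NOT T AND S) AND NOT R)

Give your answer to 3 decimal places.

0.202

R OR P = a + b − a·b on (0.7100, 0.5600) = 0.8724
NOT (R OR P) = 1 − 0.8724 = 0.1276
NOT T = 1 − 0.5000 = 0.5000
NOT T AND S = a·b on (0.5000, 0.5900) = 0.2950
NOT R = 1 − 0.7100 = 0.2900
(NOT T AND S) AND NOT R = a·b on (0.2950, 0.2900) = 0.0856
NOT (R OR P) OR ((NOT T AND S) AND NOT R) = a + b − a·b on (0.1276, 0.0856) = 0.2022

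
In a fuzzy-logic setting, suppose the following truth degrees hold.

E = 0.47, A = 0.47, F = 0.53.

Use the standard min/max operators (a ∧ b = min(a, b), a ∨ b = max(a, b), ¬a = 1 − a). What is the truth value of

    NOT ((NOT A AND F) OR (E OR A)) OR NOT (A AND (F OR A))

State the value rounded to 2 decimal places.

NOT A = 1 − 0.47 = 0.53
NOT A AND F = min(a, b) on (0.53, 0.53) = 0.53
E OR A = max(a, b) on (0.47, 0.47) = 0.47
(NOT A AND F) OR (E OR A) = max(a, b) on (0.53, 0.47) = 0.53
NOT ((NOT A AND F) OR (E OR A)) = 1 − 0.53 = 0.47
F OR A = max(a, b) on (0.53, 0.47) = 0.53
A AND (F OR A) = min(a, b) on (0.47, 0.53) = 0.47
NOT (A AND (F OR A)) = 1 − 0.47 = 0.53
NOT ((NOT A AND F) OR (E OR A)) OR NOT (A AND (F OR A)) = max(a, b) on (0.47, 0.53) = 0.53

0.53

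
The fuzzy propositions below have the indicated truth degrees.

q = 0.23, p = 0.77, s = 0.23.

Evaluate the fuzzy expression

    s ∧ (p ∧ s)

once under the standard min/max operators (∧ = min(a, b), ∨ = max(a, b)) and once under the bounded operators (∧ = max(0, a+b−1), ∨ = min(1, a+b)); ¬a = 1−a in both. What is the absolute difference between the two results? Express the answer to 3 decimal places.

0.230

Under standard min/max:
  p ∧ s = min(a, b) on (0.77, 0.23) = 0.23
  s ∧ (p ∧ s) = min(a, b) on (0.23, 0.23) = 0.23
  → value = 0.2300
Under bounded:
  p ∧ s = max(0, a+b−1) on (0.77, 0.23) = 0.00
  s ∧ (p ∧ s) = max(0, a+b−1) on (0.23, 0.00) = 0.00
  → value = 0.0000
|0.2300 − 0.0000| = 0.230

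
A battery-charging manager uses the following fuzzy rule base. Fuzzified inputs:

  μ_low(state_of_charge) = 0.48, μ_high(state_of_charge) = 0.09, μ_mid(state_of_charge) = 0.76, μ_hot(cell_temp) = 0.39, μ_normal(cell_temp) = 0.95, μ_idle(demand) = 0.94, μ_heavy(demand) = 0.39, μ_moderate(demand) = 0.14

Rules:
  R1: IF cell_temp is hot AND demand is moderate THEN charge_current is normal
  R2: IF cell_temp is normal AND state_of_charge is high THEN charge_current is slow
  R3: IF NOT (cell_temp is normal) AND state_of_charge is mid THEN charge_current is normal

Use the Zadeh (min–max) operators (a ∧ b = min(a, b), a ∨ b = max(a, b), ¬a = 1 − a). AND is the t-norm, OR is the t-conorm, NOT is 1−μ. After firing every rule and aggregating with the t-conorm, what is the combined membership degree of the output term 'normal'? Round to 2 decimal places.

0.14

R1: hot=0.39, moderate=0.14; AND[min(a, b)] → w = 0.14
R2: normal=0.95, high=0.09; AND[min(a, b)] → w = 0.09
R3: ¬normal=1−0.95=0.05, mid=0.76; AND[min(a, b)] → w = 0.05
Rules with consequent 'normal': {R1, R3} → strengths 0.14, 0.05
Aggregate via t-conorm [max(a, b)]: 0.14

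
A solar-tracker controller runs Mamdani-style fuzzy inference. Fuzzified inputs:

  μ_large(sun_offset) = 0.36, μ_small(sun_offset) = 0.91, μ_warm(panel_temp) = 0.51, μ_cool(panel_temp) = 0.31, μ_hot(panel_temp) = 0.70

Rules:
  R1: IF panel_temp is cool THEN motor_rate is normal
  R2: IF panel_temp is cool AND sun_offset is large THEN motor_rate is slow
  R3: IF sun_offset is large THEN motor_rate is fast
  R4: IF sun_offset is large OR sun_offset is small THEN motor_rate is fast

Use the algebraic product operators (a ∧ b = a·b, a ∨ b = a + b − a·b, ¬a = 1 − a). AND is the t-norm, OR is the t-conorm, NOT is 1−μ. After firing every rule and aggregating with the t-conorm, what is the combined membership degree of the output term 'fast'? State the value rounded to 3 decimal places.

R1: cool=0.31 → w = 0.3100
R2: cool=0.31, large=0.36; AND[a·b] → w = 0.1116
R3: large=0.36 → w = 0.3600
R4: large=0.36, small=0.91; OR[a + b − a·b] → w = 0.9424
Rules with consequent 'fast': {R3, R4} → strengths 0.3600, 0.9424
Aggregate via t-conorm [a + b − a·b]: 0.9631

0.963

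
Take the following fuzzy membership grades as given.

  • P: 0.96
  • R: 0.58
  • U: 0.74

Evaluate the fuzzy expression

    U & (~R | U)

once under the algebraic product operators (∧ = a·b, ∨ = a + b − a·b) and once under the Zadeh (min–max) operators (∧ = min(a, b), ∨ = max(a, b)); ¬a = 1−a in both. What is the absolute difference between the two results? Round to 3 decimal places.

Under algebraic product:
  ~R = 1 − 0.5800 = 0.4200
  ~R | U = a + b − a·b on (0.4200, 0.7400) = 0.8492
  U & (~R | U) = a·b on (0.7400, 0.8492) = 0.6284
  → value = 0.6284
Under Zadeh (min–max):
  ~R = 1 − 0.58 = 0.42
  ~R | U = max(a, b) on (0.42, 0.74) = 0.74
  U & (~R | U) = min(a, b) on (0.74, 0.74) = 0.74
  → value = 0.7400
|0.6284 − 0.7400| = 0.112

0.112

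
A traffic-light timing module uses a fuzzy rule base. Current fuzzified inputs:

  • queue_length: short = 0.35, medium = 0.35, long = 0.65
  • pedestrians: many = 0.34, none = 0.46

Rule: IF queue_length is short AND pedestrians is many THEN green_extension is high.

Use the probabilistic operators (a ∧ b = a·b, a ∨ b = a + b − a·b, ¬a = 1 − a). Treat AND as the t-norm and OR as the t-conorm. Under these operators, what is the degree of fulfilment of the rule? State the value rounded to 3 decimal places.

firing strength: short=0.35, many=0.34; AND[a·b] → w = 0.1190

0.119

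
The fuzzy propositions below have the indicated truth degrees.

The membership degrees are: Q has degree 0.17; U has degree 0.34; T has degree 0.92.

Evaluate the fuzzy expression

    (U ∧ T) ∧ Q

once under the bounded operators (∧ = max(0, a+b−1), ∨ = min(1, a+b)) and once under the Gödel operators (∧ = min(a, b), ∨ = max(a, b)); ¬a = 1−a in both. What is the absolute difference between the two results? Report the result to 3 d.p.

0.170

Under bounded:
  U ∧ T = max(0, a+b−1) on (0.34, 0.92) = 0.26
  (U ∧ T) ∧ Q = max(0, a+b−1) on (0.26, 0.17) = 0.00
  → value = 0.0000
Under Gödel:
  U ∧ T = min(a, b) on (0.34, 0.92) = 0.34
  (U ∧ T) ∧ Q = min(a, b) on (0.34, 0.17) = 0.17
  → value = 0.1700
|0.0000 − 0.1700| = 0.170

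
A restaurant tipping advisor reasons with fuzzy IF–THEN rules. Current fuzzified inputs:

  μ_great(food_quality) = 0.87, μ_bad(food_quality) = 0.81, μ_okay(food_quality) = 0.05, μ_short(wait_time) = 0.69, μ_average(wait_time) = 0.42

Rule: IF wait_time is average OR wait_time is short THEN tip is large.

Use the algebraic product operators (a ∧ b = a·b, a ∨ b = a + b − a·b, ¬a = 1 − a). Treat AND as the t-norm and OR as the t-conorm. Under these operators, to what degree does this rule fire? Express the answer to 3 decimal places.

firing strength: average=0.42, short=0.69; OR[a + b − a·b] → w = 0.8202

0.820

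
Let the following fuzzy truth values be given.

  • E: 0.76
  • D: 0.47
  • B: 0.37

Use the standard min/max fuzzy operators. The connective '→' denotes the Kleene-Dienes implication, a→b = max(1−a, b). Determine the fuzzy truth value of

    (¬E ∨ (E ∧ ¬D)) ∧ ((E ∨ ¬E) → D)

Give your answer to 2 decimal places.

¬E = 1 − 0.76 = 0.24
¬D = 1 − 0.47 = 0.53
E ∧ ¬D = min(a, b) on (0.76, 0.53) = 0.53
¬E ∨ (E ∧ ¬D) = max(a, b) on (0.24, 0.53) = 0.53
¬E = 1 − 0.76 = 0.24
E ∨ ¬E = max(a, b) on (0.76, 0.24) = 0.76
(E ∨ ¬E) → D  [Kleene-Dienes: max(1−a, b)] with a=0.76, b=0.47 → 0.47
(¬E ∨ (E ∧ ¬D)) ∧ ((E ∨ ¬E) → D) = min(a, b) on (0.53, 0.47) = 0.47

0.47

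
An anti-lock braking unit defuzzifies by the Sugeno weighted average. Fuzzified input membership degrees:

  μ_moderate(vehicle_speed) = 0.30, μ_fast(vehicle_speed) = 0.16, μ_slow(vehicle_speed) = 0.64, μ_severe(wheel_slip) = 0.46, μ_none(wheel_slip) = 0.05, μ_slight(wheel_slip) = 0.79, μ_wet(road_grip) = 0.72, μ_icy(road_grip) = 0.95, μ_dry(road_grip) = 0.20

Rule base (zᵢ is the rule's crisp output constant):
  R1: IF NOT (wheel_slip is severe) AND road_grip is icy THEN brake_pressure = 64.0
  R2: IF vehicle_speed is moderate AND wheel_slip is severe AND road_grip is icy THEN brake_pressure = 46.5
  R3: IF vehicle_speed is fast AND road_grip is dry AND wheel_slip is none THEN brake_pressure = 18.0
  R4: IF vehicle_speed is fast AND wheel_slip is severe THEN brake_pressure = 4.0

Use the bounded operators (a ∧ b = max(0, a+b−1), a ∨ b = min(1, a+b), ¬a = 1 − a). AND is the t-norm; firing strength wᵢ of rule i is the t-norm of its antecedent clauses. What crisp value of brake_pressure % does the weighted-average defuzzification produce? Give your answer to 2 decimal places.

64.00

R1 (z=64.0): ¬severe=1−0.46=0.54, icy=0.95; AND[max(0, a+b−1)] → w = 0.49
R2 (z=46.5): moderate=0.30, severe=0.46, icy=0.95; AND[max(0, a+b−1)] → w = 0.00
R3 (z=18.0): fast=0.16, dry=0.20, none=0.05; AND[max(0, a+b−1)] → w = 0.00
R4 (z=4.0): fast=0.16, severe=0.46; AND[max(0, a+b−1)] → w = 0.00
Weighted average = (0.49·64.0 + 0.00·46.5 + 0.00·18.0 + 0.00·4.0) / (0.49 + 0.00 + 0.00 + 0.00)
  = 31.3600 / 0.4900 = 64.00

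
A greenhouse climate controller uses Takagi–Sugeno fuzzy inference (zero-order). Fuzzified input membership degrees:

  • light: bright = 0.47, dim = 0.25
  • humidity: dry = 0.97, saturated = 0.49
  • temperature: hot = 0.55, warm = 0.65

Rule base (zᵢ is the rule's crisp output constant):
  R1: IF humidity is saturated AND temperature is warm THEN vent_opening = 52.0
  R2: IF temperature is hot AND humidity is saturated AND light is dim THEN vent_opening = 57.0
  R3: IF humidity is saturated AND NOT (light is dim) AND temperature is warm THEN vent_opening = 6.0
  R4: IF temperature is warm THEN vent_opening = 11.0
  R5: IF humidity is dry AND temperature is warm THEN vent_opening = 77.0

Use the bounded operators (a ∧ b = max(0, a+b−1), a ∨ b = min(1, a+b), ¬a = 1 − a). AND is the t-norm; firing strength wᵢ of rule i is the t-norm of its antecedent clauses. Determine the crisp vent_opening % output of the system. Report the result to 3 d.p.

R1 (z=52.0): saturated=0.49, warm=0.65; AND[max(0, a+b−1)] → w = 0.14
R2 (z=57.0): hot=0.55, saturated=0.49, dim=0.25; AND[max(0, a+b−1)] → w = 0.00
R3 (z=6.0): saturated=0.49, ¬dim=1−0.25=0.75, warm=0.65; AND[max(0, a+b−1)] → w = 0.00
R4 (z=11.0): warm=0.65 → w = 0.65
R5 (z=77.0): dry=0.97, warm=0.65; AND[max(0, a+b−1)] → w = 0.62
Weighted average = (0.14·52.0 + 0.00·57.0 + 0.00·6.0 + 0.65·11.0 + 0.62·77.0) / (0.14 + 0.00 + 0.00 + 0.65 + 0.62)
  = 62.1700 / 1.4100 = 44.092

44.092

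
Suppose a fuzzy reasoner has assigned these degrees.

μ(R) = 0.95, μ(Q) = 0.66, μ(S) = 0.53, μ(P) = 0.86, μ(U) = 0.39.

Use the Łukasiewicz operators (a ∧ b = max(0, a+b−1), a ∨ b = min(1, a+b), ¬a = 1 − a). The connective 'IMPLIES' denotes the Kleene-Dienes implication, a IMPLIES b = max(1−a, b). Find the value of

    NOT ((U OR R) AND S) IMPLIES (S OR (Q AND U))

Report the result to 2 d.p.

U OR R = min(1, a+b) on (0.39, 0.95) = 1.00
(U OR R) AND S = max(0, a+b−1) on (1.00, 0.53) = 0.53
NOT ((U OR R) AND S) = 1 − 0.53 = 0.47
Q AND U = max(0, a+b−1) on (0.66, 0.39) = 0.05
S OR (Q AND U) = min(1, a+b) on (0.53, 0.05) = 0.58
NOT ((U OR R) AND S) IMPLIES (S OR (Q AND U))  [Kleene-Dienes: max(1−a, b)] with a=0.47, b=0.58 → 0.58

0.58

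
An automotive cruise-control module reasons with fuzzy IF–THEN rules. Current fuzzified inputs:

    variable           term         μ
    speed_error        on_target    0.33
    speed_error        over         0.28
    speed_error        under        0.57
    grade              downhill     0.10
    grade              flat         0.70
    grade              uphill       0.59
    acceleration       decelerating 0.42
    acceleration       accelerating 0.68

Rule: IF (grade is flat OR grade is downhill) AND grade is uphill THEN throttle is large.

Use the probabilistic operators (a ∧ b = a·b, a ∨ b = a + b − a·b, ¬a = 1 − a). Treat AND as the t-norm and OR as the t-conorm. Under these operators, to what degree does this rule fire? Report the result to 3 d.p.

firing strength: (flat=0.70 OR downhill=0.10) = 0.7300; AND[a·b] with uphill=0.59 → w = 0.4307

0.431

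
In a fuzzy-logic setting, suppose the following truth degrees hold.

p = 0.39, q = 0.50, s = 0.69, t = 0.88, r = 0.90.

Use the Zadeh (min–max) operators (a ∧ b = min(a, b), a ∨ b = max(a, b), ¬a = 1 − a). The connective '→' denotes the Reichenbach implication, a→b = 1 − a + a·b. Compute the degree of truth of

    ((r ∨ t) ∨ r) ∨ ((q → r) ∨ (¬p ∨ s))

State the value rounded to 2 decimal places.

r ∨ t = max(a, b) on (0.90, 0.88) = 0.90
(r ∨ t) ∨ r = max(a, b) on (0.90, 0.90) = 0.90
q → r  [Reichenbach: 1 − a + a·b] with a=0.50, b=0.90 → 0.95
¬p = 1 − 0.39 = 0.61
¬p ∨ s = max(a, b) on (0.61, 0.69) = 0.69
(q → r) ∨ (¬p ∨ s) = max(a, b) on (0.95, 0.69) = 0.95
((r ∨ t) ∨ r) ∨ ((q → r) ∨ (¬p ∨ s)) = max(a, b) on (0.90, 0.95) = 0.95

0.95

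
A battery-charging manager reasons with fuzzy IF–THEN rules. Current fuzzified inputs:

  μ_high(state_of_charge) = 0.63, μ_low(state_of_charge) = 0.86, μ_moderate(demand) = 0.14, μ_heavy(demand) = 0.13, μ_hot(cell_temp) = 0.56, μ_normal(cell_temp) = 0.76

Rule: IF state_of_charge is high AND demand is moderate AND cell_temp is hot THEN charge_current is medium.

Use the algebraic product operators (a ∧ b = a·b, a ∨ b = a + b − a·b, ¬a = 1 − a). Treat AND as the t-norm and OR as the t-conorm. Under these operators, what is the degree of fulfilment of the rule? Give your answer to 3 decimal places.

0.049

firing strength: high=0.63, moderate=0.14, hot=0.56; AND[a·b] → w = 0.0494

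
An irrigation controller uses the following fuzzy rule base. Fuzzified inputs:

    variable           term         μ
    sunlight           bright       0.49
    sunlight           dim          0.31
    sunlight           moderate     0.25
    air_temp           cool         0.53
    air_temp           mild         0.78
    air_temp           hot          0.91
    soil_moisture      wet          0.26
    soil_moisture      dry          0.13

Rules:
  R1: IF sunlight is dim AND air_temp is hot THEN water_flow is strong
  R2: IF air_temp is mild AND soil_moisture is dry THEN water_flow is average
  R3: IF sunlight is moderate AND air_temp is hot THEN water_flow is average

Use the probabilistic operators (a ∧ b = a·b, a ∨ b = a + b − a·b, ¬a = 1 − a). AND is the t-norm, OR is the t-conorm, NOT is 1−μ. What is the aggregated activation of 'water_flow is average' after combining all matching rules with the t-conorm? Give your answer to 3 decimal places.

R1: dim=0.31, hot=0.91; AND[a·b] → w = 0.2821
R2: mild=0.78, dry=0.13; AND[a·b] → w = 0.1014
R3: moderate=0.25, hot=0.91; AND[a·b] → w = 0.2275
Rules with consequent 'average': {R2, R3} → strengths 0.1014, 0.2275
Aggregate via t-conorm [a + b − a·b]: 0.3058

0.306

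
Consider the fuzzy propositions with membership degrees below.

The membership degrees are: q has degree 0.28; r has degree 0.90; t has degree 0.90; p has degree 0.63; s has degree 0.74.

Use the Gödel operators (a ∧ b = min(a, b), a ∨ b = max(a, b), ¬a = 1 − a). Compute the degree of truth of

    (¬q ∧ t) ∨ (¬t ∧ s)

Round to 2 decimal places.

0.72

¬q = 1 − 0.28 = 0.72
¬q ∧ t = min(a, b) on (0.72, 0.90) = 0.72
¬t = 1 − 0.90 = 0.10
¬t ∧ s = min(a, b) on (0.10, 0.74) = 0.10
(¬q ∧ t) ∨ (¬t ∧ s) = max(a, b) on (0.72, 0.10) = 0.72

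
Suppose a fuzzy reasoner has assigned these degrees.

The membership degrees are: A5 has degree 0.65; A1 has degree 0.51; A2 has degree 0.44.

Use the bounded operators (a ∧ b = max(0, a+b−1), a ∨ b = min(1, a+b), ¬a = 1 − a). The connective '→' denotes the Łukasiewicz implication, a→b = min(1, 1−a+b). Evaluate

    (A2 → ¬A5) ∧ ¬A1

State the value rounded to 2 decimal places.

¬A5 = 1 − 0.65 = 0.35
A2 → ¬A5  [Łukasiewicz: min(1, 1−a+b)] with a=0.44, b=0.35 → 0.91
¬A1 = 1 − 0.51 = 0.49
(A2 → ¬A5) ∧ ¬A1 = max(0, a+b−1) on (0.91, 0.49) = 0.40

0.40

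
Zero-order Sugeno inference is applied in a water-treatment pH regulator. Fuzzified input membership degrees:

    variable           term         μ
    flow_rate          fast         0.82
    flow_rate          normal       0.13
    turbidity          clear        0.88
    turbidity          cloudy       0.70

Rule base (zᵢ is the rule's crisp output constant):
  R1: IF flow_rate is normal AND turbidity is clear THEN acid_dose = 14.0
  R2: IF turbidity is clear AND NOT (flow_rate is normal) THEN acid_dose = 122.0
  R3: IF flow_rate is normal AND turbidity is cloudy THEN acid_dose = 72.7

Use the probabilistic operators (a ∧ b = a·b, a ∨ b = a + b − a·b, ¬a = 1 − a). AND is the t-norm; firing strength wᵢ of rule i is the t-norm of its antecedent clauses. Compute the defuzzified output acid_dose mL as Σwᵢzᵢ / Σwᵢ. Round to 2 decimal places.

104.66

R1 (z=14.0): normal=0.13, clear=0.88; AND[a·b] → w = 0.1144
R2 (z=122.0): clear=0.88, ¬normal=1−0.13=0.87; AND[a·b] → w = 0.7656
R3 (z=72.7): normal=0.13, cloudy=0.70; AND[a·b] → w = 0.0910
Weighted average = (0.1144·14.0 + 0.7656·122.0 + 0.0910·72.7) / (0.1144 + 0.7656 + 0.0910)
  = 101.6205 / 0.9710 = 104.66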